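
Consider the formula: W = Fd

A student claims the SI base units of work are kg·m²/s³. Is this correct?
Units of each symbol in W = Fd:
  F (force): kg·m/s²
  d (displacement): m

Multiplying the contributions: [kg·m/s²] · [m]
Adding exponents of each base unit: kg: 1, m: 2, s: -2
SI base units of work: kg·m²/s²

The claimed units kg·m²/s³ (exponents kg: 1, m: 2, s: -3) do not match the derived units kg·m²/s² (exponents kg: 1, m: 2, s: -2), so the claim is incorrect.

Answer: No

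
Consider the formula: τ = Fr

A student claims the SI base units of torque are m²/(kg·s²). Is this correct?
Units of each symbol in τ = Fr:
  F (force): kg·m/s²
  r (lever arm): m

Multiplying the contributions: [kg·m/s²] · [m]
Adding exponents of each base unit: kg: 1, m: 2, s: -2
SI base units of torque: kg·m²/s²

The claimed units m²/(kg·s²) (exponents kg: -1, m: 2, s: -2) do not match the derived units kg·m²/s² (exponents kg: 1, m: 2, s: -2), so the claim is incorrect.

Answer: No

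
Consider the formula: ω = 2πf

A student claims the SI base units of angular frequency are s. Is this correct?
Units of each symbol in ω = 2πf:
  f (frequency): 1/s
  The factor 2π is dimensionless.

Multiplying the contributions: [1/s]
Adding exponents of each base unit: s: -1
SI base units of angular frequency: 1/s

The claimed units s (exponents s: 1) do not match the derived units 1/s (exponents s: -1), so the claim is incorrect.

Answer: No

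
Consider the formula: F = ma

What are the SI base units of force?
Units of each symbol in F = ma:
  m (mass): kg
  a (acceleration): m/s²

Multiplying the contributions: [kg] · [m/s²]
Adding exponents of each base unit: kg: 1, m: 1, s: -2
SI base units of force: kg·m/s²

Answer: kg·m/s²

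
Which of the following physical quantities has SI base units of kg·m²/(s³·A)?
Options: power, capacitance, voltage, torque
Checking the SI base units of each option:
  power (P = W/t): kg·m²/s³  ✗
  capacitance (C = Q/V): s⁴·A²/(kg·m²)  ✗
  voltage (V = IR): kg·m²/(s³·A)  ✓ matches
  torque (τ = Fr): kg·m²/s²  ✗

Only voltage has units kg·m²/(s³·A).

Answer: voltage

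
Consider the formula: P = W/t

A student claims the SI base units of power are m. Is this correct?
Units of each symbol in P = W/t:
  W (work): kg·m²/s²
  t (time): s  → in the denominator, contributes 1/s

Multiplying the contributions: [kg·m²/s²] · [1/s]
Adding exponents of each base unit: kg: 1, m: 2, s: -3
SI base units of power: kg·m²/s³

The claimed units m (exponents m: 1) do not match the derived units kg·m²/s³ (exponents kg: 1, m: 2, s: -3), so the claim is incorrect.

Answer: No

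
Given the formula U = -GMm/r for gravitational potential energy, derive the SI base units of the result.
Units of each symbol in U = -GMm/r:
  G (gravitational constant): m³/(kg·s²)
  M (mass): kg
  m (mass): kg
  r (distance): m  → in the denominator, contributes 1/m
  The minus sign does not affect the units.

Multiplying the contributions: [m³/(kg·s²)] · [kg] · [kg] · [1/m]
Adding exponents of each base unit: kg: 1, m: 2, s: -2
SI base units of gravitational potential energy: kg·m²/s²

Answer: kg·m²/s²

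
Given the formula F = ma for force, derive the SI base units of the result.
Units of each symbol in F = ma:
  m (mass): kg
  a (acceleration): m/s²

Multiplying the contributions: [kg] · [m/s²]
Adding exponents of each base unit: kg: 1, m: 1, s: -2
SI base units of force: kg·m/s²

Answer: kg·m/s²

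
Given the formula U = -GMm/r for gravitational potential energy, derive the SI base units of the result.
Units of each symbol in U = -GMm/r:
  G (gravitational constant): m³/(kg·s²)
  M (mass): kg
  m (mass): kg
  r (distance): m  → in the denominator, contributes 1/m
  The minus sign does not affect the units.

Multiplying the contributions: [m³/(kg·s²)] · [kg] · [kg] · [1/m]
Adding exponents of each base unit: kg: 1, m: 2, s: -2
SI base units of gravitational potential energy: kg·m²/s²

Answer: kg·m²/s²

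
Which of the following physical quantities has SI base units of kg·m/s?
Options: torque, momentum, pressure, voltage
Checking the SI base units of each option:
  torque (τ = Fr): kg·m²/s²  ✗
  momentum (p = mv): kg·m/s  ✓ matches
  pressure (P = F/A): kg/(m·s²)  ✗
  voltage (V = IR): kg·m²/(s³·A)  ✗

Only momentum has units kg·m/s.

Answer: momentum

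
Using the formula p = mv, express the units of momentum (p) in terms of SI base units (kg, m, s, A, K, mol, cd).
Units of each symbol in p = mv:
  m (mass): kg
  v (velocity): m/s

Multiplying the contributions: [kg] · [m/s]
Adding exponents of each base unit: kg: 1, m: 1, s: -1
SI base units of momentum: kg·m/s

Answer: kg·m/s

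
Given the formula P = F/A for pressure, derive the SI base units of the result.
Units of each symbol in P = F/A:
  F (force): kg·m/s²
  A (area): m²  → in the denominator, contributes 1/m²

Multiplying the contributions: [kg·m/s²] · [1/m²]
Adding exponents of each base unit: kg: 1, m: -1, s: -2
SI base units of pressure: kg/(m·s²)

Answer: kg/(m·s²)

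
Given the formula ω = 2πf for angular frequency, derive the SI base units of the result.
Units of each symbol in ω = 2πf:
  f (frequency): 1/s
  The factor 2π is dimensionless.

Multiplying the contributions: [1/s]
Adding exponents of each base unit: s: -1
SI base units of angular frequency: 1/s

Answer: 1/s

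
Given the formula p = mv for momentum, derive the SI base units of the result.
Units of each symbol in p = mv:
  m (mass): kg
  v (velocity): m/s

Multiplying the contributions: [kg] · [m/s]
Adding exponents of each base unit: kg: 1, m: 1, s: -1
SI base units of momentum: kg·m/s

Answer: kg·m/s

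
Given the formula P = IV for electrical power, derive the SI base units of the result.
Units of each symbol in P = IV:
  I (current): A
  V (voltage, in volts): kg·m²/(s³·A)

Multiplying the contributions: [A] · [kg·m²/(s³·A)]
Adding exponents of each base unit: kg: 1, m: 2, s: -3
SI base units of electrical power: kg·m²/s³

Answer: kg·m²/s³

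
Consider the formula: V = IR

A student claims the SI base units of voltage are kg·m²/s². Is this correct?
Units of each symbol in V = IR:
  I (current): A
  R (resistance, in ohms): kg·m²/(s³·A²)

Multiplying the contributions: [A] · [kg·m²/(s³·A²)]
Adding exponents of each base unit: kg: 1, m: 2, s: -3, A: -1
SI base units of voltage: kg·m²/(s³·A)

The claimed units kg·m²/s² (exponents kg: 1, m: 2, s: -2) do not match the derived units kg·m²/(s³·A) (exponents kg: 1, m: 2, s: -3, A: -1), so the claim is incorrect.

Answer: No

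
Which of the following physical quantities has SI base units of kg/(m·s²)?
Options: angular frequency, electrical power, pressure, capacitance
Checking the SI base units of each option:
  angular frequency (ω = 2πf): 1/s  ✗
  electrical power (P = IV): kg·m²/s³  ✗
  pressure (P = F/A): kg/(m·s²)  ✓ matches
  capacitance (C = Q/V): s⁴·A²/(kg·m²)  ✗

Only pressure has units kg/(m·s²).

Answer: pressure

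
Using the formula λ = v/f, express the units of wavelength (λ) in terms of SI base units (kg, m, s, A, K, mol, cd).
Units of each symbol in λ = v/f:
  v (wave speed): m/s
  f (frequency): 1/s  → in the denominator, contributes s

Multiplying the contributions: [m/s] · [s]
Adding exponents of each base unit: m: 1
SI base units of wavelength: m

Answer: m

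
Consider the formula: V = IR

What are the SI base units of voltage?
Units of each symbol in V = IR:
  I (current): A
  R (resistance, in ohms): kg·m²/(s³·A²)

Multiplying the contributions: [A] · [kg·m²/(s³·A²)]
Adding exponents of each base unit: kg: 1, m: 2, s: -3, A: -1
SI base units of voltage: kg·m²/(s³·A)

Answer: kg·m²/(s³·A)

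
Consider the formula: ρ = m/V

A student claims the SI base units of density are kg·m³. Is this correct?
Units of each symbol in ρ = m/V:
  m (mass): kg
  V (volume): m³  → in the denominator, contributes 1/m³

Multiplying the contributions: [kg] · [1/m³]
Adding exponents of each base unit: kg: 1, m: -3
SI base units of density: kg/m³

The claimed units kg·m³ (exponents kg: 1, m: 3) do not match the derived units kg/m³ (exponents kg: 1, m: -3), so the claim is incorrect.

Answer: No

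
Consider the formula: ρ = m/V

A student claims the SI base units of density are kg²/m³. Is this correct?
Units of each symbol in ρ = m/V:
  m (mass): kg
  V (volume): m³  → in the denominator, contributes 1/m³

Multiplying the contributions: [kg] · [1/m³]
Adding exponents of each base unit: kg: 1, m: -3
SI base units of density: kg/m³

The claimed units kg²/m³ (exponents kg: 2, m: -3) do not match the derived units kg/m³ (exponents kg: 1, m: -3), so the claim is incorrect.

Answer: No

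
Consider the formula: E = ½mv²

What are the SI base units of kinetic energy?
Units of each symbol in E = ½mv²:
  m (mass): kg
  v (speed): m/s  → to the power 2, contributes m²/s²
  The factor ½ is dimensionless.

Multiplying the contributions: [kg] · [m²/s²]
Adding exponents of each base unit: kg: 1, m: 2, s: -2
SI base units of kinetic energy: kg·m²/s²

Answer: kg·m²/s²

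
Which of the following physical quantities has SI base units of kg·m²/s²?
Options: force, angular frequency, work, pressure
Checking the SI base units of each option:
  force (F = ma): kg·m/s²  ✗
  angular frequency (ω = 2πf): 1/s  ✗
  work (W = Fd): kg·m²/s²  ✓ matches
  pressure (P = F/A): kg/(m·s²)  ✗

Only work has units kg·m²/s².

Answer: work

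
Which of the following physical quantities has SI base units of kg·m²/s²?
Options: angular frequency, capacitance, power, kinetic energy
Checking the SI base units of each option:
  angular frequency (ω = 2πf): 1/s  ✗
  capacitance (C = Q/V): s⁴·A²/(kg·m²)  ✗
  power (P = W/t): kg·m²/s³  ✗
  kinetic energy (E = ½mv²): kg·m²/s²  ✓ matches

Only kinetic energy has units kg·m²/s².

Answer: kinetic energy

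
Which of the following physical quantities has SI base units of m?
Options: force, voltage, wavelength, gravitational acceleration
Checking the SI base units of each option:
  force (F = ma): kg·m/s²  ✗
  voltage (V = IR): kg·m²/(s³·A)  ✗
  wavelength (λ = v/f): m  ✓ matches
  gravitational acceleration (g = GM/r²): m/s²  ✗

Only wavelength has units m.

Answer: wavelength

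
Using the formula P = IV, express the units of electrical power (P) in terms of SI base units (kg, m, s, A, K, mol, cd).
Units of each symbol in P = IV:
  I (current): A
  V (voltage, in volts): kg·m²/(s³·A)

Multiplying the contributions: [A] · [kg·m²/(s³·A)]
Adding exponents of each base unit: kg: 1, m: 2, s: -3
SI base units of electrical power: kg·m²/s³

Answer: kg·m²/s³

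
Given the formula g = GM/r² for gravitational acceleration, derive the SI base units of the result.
Units of each symbol in g = GM/r²:
  G (gravitational constant): m³/(kg·s²)
  M (mass): kg
  r (distance): m  → to the power 2 in the denominator, contributes 1/m²

Multiplying the contributions: [m³/(kg·s²)] · [kg] · [1/m²]
Adding exponents of each base unit: m: 1, s: -2
SI base units of gravitational acceleration: m/s²

Answer: m/s²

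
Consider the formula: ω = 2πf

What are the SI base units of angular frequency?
Units of each symbol in ω = 2πf:
  f (frequency): 1/s
  The factor 2π is dimensionless.

Multiplying the contributions: [1/s]
Adding exponents of each base unit: s: -1
SI base units of angular frequency: 1/s

Answer: 1/s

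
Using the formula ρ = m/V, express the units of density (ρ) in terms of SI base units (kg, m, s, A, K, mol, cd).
Units of each symbol in ρ = m/V:
  m (mass): kg
  V (volume): m³  → in the denominator, contributes 1/m³

Multiplying the contributions: [kg] · [1/m³]
Adding exponents of each base unit: kg: 1, m: -3
SI base units of density: kg/m³

Answer: kg/m³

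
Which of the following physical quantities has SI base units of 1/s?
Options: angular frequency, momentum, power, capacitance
Checking the SI base units of each option:
  angular frequency (ω = 2πf): 1/s  ✓ matches
  momentum (p = mv): kg·m/s  ✗
  power (P = W/t): kg·m²/s³  ✗
  capacitance (C = Q/V): s⁴·A²/(kg·m²)  ✗

Only angular frequency has units 1/s.

Answer: angular frequency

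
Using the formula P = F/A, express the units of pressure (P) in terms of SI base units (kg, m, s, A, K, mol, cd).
Units of each symbol in P = F/A:
  F (force): kg·m/s²
  A (area): m²  → in the denominator, contributes 1/m²

Multiplying the contributions: [kg·m/s²] · [1/m²]
Adding exponents of each base unit: kg: 1, m: -1, s: -2
SI base units of pressure: kg/(m·s²)

Answer: kg/(m·s²)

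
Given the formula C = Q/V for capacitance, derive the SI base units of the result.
Units of each symbol in C = Q/V:
  Q (charge, in coulombs): s·A
  V (voltage, in volts): kg·m²/(s³·A)  → in the denominator, contributes s³·A/(kg·m²)

Multiplying the contributions: [s·A] · [s³·A/(kg·m²)]
Adding exponents of each base unit: kg: -1, m: -2, s: 4, A: 2
SI base units of capacitance: s⁴·A²/(kg·m²)

Answer: s⁴·A²/(kg·m²)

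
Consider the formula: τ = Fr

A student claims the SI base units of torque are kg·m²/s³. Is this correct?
Units of each symbol in τ = Fr:
  F (force): kg·m/s²
  r (lever arm): m

Multiplying the contributions: [kg·m/s²] · [m]
Adding exponents of each base unit: kg: 1, m: 2, s: -2
SI base units of torque: kg·m²/s²

The claimed units kg·m²/s³ (exponents kg: 1, m: 2, s: -3) do not match the derived units kg·m²/s² (exponents kg: 1, m: 2, s: -2), so the claim is incorrect.

Answer: No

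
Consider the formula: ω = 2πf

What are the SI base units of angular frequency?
Units of each symbol in ω = 2πf:
  f (frequency): 1/s
  The factor 2π is dimensionless.

Multiplying the contributions: [1/s]
Adding exponents of each base unit: s: -1
SI base units of angular frequency: 1/s

Answer: 1/s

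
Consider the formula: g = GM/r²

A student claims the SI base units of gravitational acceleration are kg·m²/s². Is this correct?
Units of each symbol in g = GM/r²:
  G (gravitational constant): m³/(kg·s²)
  M (mass): kg
  r (distance): m  → to the power 2 in the denominator, contributes 1/m²

Multiplying the contributions: [m³/(kg·s²)] · [kg] · [1/m²]
Adding exponents of each base unit: m: 1, s: -2
SI base units of gravitational acceleration: m/s²

The claimed units kg·m²/s² (exponents kg: 1, m: 2, s: -2) do not match the derived units m/s² (exponents m: 1, s: -2), so the claim is incorrect.

Answer: No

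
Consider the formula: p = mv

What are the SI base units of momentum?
Units of each symbol in p = mv:
  m (mass): kg
  v (velocity): m/s

Multiplying the contributions: [kg] · [m/s]
Adding exponents of each base unit: kg: 1, m: 1, s: -1
SI base units of momentum: kg·m/s

Answer: kg·m/s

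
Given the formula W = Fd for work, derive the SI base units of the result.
Units of each symbol in W = Fd:
  F (force): kg·m/s²
  d (displacement): m

Multiplying the contributions: [kg·m/s²] · [m]
Adding exponents of each base unit: kg: 1, m: 2, s: -2
SI base units of work: kg·m²/s²

Answer: kg·m²/s²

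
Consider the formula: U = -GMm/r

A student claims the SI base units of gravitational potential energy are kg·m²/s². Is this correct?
Units of each symbol in U = -GMm/r:
  G (gravitational constant): m³/(kg·s²)
  M (mass): kg
  m (mass): kg
  r (distance): m  → in the denominator, contributes 1/m
  The minus sign does not affect the units.

Multiplying the contributions: [m³/(kg·s²)] · [kg] · [kg] · [1/m]
Adding exponents of each base unit: kg: 1, m: 2, s: -2
SI base units of gravitational potential energy: kg·m²/s²

The claimed units kg·m²/s² match the derived units, so the claim is correct.

Answer: Yes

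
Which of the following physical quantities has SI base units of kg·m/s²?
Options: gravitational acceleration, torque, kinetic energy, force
Checking the SI base units of each option:
  gravitational acceleration (g = GM/r²): m/s²  ✗
  torque (τ = Fr): kg·m²/s²  ✗
  kinetic energy (E = ½mv²): kg·m²/s²  ✗
  force (F = ma): kg·m/s²  ✓ matches

Only force has units kg·m/s².

Answer: force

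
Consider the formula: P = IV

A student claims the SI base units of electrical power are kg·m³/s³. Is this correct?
Units of each symbol in P = IV:
  I (current): A
  V (voltage, in volts): kg·m²/(s³·A)

Multiplying the contributions: [A] · [kg·m²/(s³·A)]
Adding exponents of each base unit: kg: 1, m: 2, s: -3
SI base units of electrical power: kg·m²/s³

The claimed units kg·m³/s³ (exponents kg: 1, m: 3, s: -3) do not match the derived units kg·m²/s³ (exponents kg: 1, m: 2, s: -3), so the claim is incorrect.

Answer: No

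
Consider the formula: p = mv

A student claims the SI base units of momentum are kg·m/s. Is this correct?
Units of each symbol in p = mv:
  m (mass): kg
  v (velocity): m/s

Multiplying the contributions: [kg] · [m/s]
Adding exponents of each base unit: kg: 1, m: 1, s: -1
SI base units of momentum: kg·m/s

The claimed units kg·m/s match the derived units, so the claim is correct.

Answer: Yes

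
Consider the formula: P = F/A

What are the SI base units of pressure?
Units of each symbol in P = F/A:
  F (force): kg·m/s²
  A (area): m²  → in the denominator, contributes 1/m²

Multiplying the contributions: [kg·m/s²] · [1/m²]
Adding exponents of each base unit: kg: 1, m: -1, s: -2
SI base units of pressure: kg/(m·s²)

Answer: kg/(m·s²)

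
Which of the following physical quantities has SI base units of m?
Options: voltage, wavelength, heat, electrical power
Checking the SI base units of each option:
  voltage (V = IR): kg·m²/(s³·A)  ✗
  wavelength (λ = v/f): m  ✓ matches
  heat (Q = mcΔT): kg·m²/s²  ✗
  electrical power (P = IV): kg·m²/s³  ✗

Only wavelength has units m.

Answer: wavelength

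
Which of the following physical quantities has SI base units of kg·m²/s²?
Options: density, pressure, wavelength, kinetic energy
Checking the SI base units of each option:
  density (ρ = m/V): kg/m³  ✗
  pressure (P = F/A): kg/(m·s²)  ✗
  wavelength (λ = v/f): m  ✗
  kinetic energy (E = ½mv²): kg·m²/s²  ✓ matches

Only kinetic energy has units kg·m²/s².

Answer: kinetic energy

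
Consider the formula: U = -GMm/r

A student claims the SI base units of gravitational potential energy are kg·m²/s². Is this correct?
Units of each symbol in U = -GMm/r:
  G (gravitational constant): m³/(kg·s²)
  M (mass): kg
  m (mass): kg
  r (distance): m  → in the denominator, contributes 1/m
  The minus sign does not affect the units.

Multiplying the contributions: [m³/(kg·s²)] · [kg] · [kg] · [1/m]
Adding exponents of each base unit: kg: 1, m: 2, s: -2
SI base units of gravitational potential energy: kg·m²/s²

The claimed units kg·m²/s² match the derived units, so the claim is correct.

Answer: Yes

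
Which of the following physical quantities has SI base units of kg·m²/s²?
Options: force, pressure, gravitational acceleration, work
Checking the SI base units of each option:
  force (F = ma): kg·m/s²  ✗
  pressure (P = F/A): kg/(m·s²)  ✗
  gravitational acceleration (g = GM/r²): m/s²  ✗
  work (W = Fd): kg·m²/s²  ✓ matches

Only work has units kg·m²/s².

Answer: work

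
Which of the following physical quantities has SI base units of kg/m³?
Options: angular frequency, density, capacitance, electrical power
Checking the SI base units of each option:
  angular frequency (ω = 2πf): 1/s  ✗
  density (ρ = m/V): kg/m³  ✓ matches
  capacitance (C = Q/V): s⁴·A²/(kg·m²)  ✗
  electrical power (P = IV): kg·m²/s³  ✗

Only density has units kg/m³.

Answer: density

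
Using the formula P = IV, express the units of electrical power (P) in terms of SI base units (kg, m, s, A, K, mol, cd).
Units of each symbol in P = IV:
  I (current): A
  V (voltage, in volts): kg·m²/(s³·A)

Multiplying the contributions: [A] · [kg·m²/(s³·A)]
Adding exponents of each base unit: kg: 1, m: 2, s: -3
SI base units of electrical power: kg·m²/s³

Answer: kg·m²/s³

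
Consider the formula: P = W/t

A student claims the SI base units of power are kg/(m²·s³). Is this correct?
Units of each symbol in P = W/t:
  W (work): kg·m²/s²
  t (time): s  → in the denominator, contributes 1/s

Multiplying the contributions: [kg·m²/s²] · [1/s]
Adding exponents of each base unit: kg: 1, m: 2, s: -3
SI base units of power: kg·m²/s³

The claimed units kg/(m²·s³) (exponents kg: 1, m: -2, s: -3) do not match the derived units kg·m²/s³ (exponents kg: 1, m: 2, s: -3), so the claim is incorrect.

Answer: No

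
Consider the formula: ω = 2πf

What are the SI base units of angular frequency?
Units of each symbol in ω = 2πf:
  f (frequency): 1/s
  The factor 2π is dimensionless.

Multiplying the contributions: [1/s]
Adding exponents of each base unit: s: -1
SI base units of angular frequency: 1/s

Answer: 1/s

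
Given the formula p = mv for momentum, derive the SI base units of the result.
Units of each symbol in p = mv:
  m (mass): kg
  v (velocity): m/s

Multiplying the contributions: [kg] · [m/s]
Adding exponents of each base unit: kg: 1, m: 1, s: -1
SI base units of momentum: kg·m/s

Answer: kg·m/s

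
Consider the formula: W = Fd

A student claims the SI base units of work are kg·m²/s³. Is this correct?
Units of each symbol in W = Fd:
  F (force): kg·m/s²
  d (displacement): m

Multiplying the contributions: [kg·m/s²] · [m]
Adding exponents of each base unit: kg: 1, m: 2, s: -2
SI base units of work: kg·m²/s²

The claimed units kg·m²/s³ (exponents kg: 1, m: 2, s: -3) do not match the derived units kg·m²/s² (exponents kg: 1, m: 2, s: -2), so the claim is incorrect.

Answer: No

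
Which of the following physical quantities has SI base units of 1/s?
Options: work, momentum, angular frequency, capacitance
Checking the SI base units of each option:
  work (W = Fd): kg·m²/s²  ✗
  momentum (p = mv): kg·m/s  ✗
  angular frequency (ω = 2πf): 1/s  ✓ matches
  capacitance (C = Q/V): s⁴·A²/(kg·m²)  ✗

Only angular frequency has units 1/s.

Answer: angular frequency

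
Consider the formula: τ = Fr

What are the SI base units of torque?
Units of each symbol in τ = Fr:
  F (force): kg·m/s²
  r (lever arm): m

Multiplying the contributions: [kg·m/s²] · [m]
Adding exponents of each base unit: kg: 1, m: 2, s: -2
SI base units of torque: kg·m²/s²

Answer: kg·m²/s²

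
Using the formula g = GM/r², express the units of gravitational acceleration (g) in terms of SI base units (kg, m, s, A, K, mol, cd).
Units of each symbol in g = GM/r²:
  G (gravitational constant): m³/(kg·s²)
  M (mass): kg
  r (distance): m  → to the power 2 in the denominator, contributes 1/m²

Multiplying the contributions: [m³/(kg·s²)] · [kg] · [1/m²]
Adding exponents of each base unit: m: 1, s: -2
SI base units of gravitational acceleration: m/s²

Answer: m/s²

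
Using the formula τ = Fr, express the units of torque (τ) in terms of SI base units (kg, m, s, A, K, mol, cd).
Units of each symbol in τ = Fr:
  F (force): kg·m/s²
  r (lever arm): m

Multiplying the contributions: [kg·m/s²] · [m]
Adding exponents of each base unit: kg: 1, m: 2, s: -2
SI base units of torque: kg·m²/s²

Answer: kg·m²/s²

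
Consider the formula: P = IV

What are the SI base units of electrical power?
Units of each symbol in P = IV:
  I (current): A
  V (voltage, in volts): kg·m²/(s³·A)

Multiplying the contributions: [A] · [kg·m²/(s³·A)]
Adding exponents of each base unit: kg: 1, m: 2, s: -3
SI base units of electrical power: kg·m²/s³

Answer: kg·m²/s³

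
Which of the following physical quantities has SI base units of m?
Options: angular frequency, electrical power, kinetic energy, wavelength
Checking the SI base units of each option:
  angular frequency (ω = 2πf): 1/s  ✗
  electrical power (P = IV): kg·m²/s³  ✗
  kinetic energy (E = ½mv²): kg·m²/s²  ✗
  wavelength (λ = v/f): m  ✓ matches

Only wavelength has units m.

Answer: wavelength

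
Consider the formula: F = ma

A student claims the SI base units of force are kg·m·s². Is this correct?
Units of each symbol in F = ma:
  m (mass): kg
  a (acceleration): m/s²

Multiplying the contributions: [kg] · [m/s²]
Adding exponents of each base unit: kg: 1, m: 1, s: -2
SI base units of force: kg·m/s²

The claimed units kg·m·s² (exponents kg: 1, m: 1, s: 2) do not match the derived units kg·m/s² (exponents kg: 1, m: 1, s: -2), so the claim is incorrect.

Answer: No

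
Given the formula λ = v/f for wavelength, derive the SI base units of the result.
Units of each symbol in λ = v/f:
  v (wave speed): m/s
  f (frequency): 1/s  → in the denominator, contributes s

Multiplying the contributions: [m/s] · [s]
Adding exponents of each base unit: m: 1
SI base units of wavelength: m

Answer: m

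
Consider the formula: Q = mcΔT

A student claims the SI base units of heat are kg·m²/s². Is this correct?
Units of each symbol in Q = mcΔT:
  m (mass): kg
  c (specific heat capacity, in J/(kg·K)): m²/(s²·K)
  ΔT (temperature change): K

Multiplying the contributions: [kg] · [m²/(s²·K)] · [K]
Adding exponents of each base unit: kg: 1, m: 2, s: -2
SI base units of heat: kg·m²/s²

The claimed units kg·m²/s² match the derived units, so the claim is correct.

Answer: Yes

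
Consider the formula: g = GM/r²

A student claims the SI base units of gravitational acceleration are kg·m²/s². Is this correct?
Units of each symbol in g = GM/r²:
  G (gravitational constant): m³/(kg·s²)
  M (mass): kg
  r (distance): m  → to the power 2 in the denominator, contributes 1/m²

Multiplying the contributions: [m³/(kg·s²)] · [kg] · [1/m²]
Adding exponents of each base unit: m: 1, s: -2
SI base units of gravitational acceleration: m/s²

The claimed units kg·m²/s² (exponents kg: 1, m: 2, s: -2) do not match the derived units m/s² (exponents m: 1, s: -2), so the claim is incorrect.

Answer: No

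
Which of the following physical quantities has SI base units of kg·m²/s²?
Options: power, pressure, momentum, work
Checking the SI base units of each option:
  power (P = W/t): kg·m²/s³  ✗
  pressure (P = F/A): kg/(m·s²)  ✗
  momentum (p = mv): kg·m/s  ✗
  work (W = Fd): kg·m²/s²  ✓ matches

Only work has units kg·m²/s².

Answer: work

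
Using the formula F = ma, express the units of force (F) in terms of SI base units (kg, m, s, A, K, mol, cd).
Units of each symbol in F = ma:
  m (mass): kg
  a (acceleration): m/s²

Multiplying the contributions: [kg] · [m/s²]
Adding exponents of each base unit: kg: 1, m: 1, s: -2
SI base units of force: kg·m/s²

Answer: kg·m/s²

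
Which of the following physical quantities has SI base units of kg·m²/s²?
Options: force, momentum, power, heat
Checking the SI base units of each option:
  force (F = ma): kg·m/s²  ✗
  momentum (p = mv): kg·m/s  ✗
  power (P = W/t): kg·m²/s³  ✗
  heat (Q = mcΔT): kg·m²/s²  ✓ matches

Only heat has units kg·m²/s².

Answer: heat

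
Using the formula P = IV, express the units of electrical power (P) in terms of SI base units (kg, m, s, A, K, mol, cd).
Units of each symbol in P = IV:
  I (current): A
  V (voltage, in volts): kg·m²/(s³·A)

Multiplying the contributions: [A] · [kg·m²/(s³·A)]
Adding exponents of each base unit: kg: 1, m: 2, s: -3
SI base units of electrical power: kg·m²/s³

Answer: kg·m²/s³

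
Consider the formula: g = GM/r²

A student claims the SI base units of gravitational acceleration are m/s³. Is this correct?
Units of each symbol in g = GM/r²:
  G (gravitational constant): m³/(kg·s²)
  M (mass): kg
  r (distance): m  → to the power 2 in the denominator, contributes 1/m²

Multiplying the contributions: [m³/(kg·s²)] · [kg] · [1/m²]
Adding exponents of each base unit: m: 1, s: -2
SI base units of gravitational acceleration: m/s²

The claimed units m/s³ (exponents m: 1, s: -3) do not match the derived units m/s² (exponents m: 1, s: -2), so the claim is incorrect.

Answer: No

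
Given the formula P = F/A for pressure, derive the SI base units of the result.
Units of each symbol in P = F/A:
  F (force): kg·m/s²
  A (area): m²  → in the denominator, contributes 1/m²

Multiplying the contributions: [kg·m/s²] · [1/m²]
Adding exponents of each base unit: kg: 1, m: -1, s: -2
SI base units of pressure: kg/(m·s²)

Answer: kg/(m·s²)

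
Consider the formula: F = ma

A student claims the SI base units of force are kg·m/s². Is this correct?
Units of each symbol in F = ma:
  m (mass): kg
  a (acceleration): m/s²

Multiplying the contributions: [kg] · [m/s²]
Adding exponents of each base unit: kg: 1, m: 1, s: -2
SI base units of force: kg·m/s²

The claimed units kg·m/s² match the derived units, so the claim is correct.

Answer: Yes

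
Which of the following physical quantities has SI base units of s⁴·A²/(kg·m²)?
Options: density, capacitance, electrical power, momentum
Checking the SI base units of each option:
  density (ρ = m/V): kg/m³  ✗
  capacitance (C = Q/V): s⁴·A²/(kg·m²)  ✓ matches
  electrical power (P = IV): kg·m²/s³  ✗
  momentum (p = mv): kg·m/s  ✗

Only capacitance has units s⁴·A²/(kg·m²).

Answer: capacitance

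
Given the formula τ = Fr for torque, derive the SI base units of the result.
Units of each symbol in τ = Fr:
  F (force): kg·m/s²
  r (lever arm): m

Multiplying the contributions: [kg·m/s²] · [m]
Adding exponents of each base unit: kg: 1, m: 2, s: -2
SI base units of torque: kg·m²/s²

Answer: kg·m²/s²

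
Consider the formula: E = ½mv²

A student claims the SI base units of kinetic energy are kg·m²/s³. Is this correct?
Units of each symbol in E = ½mv²:
  m (mass): kg
  v (speed): m/s  → to the power 2, contributes m²/s²
  The factor ½ is dimensionless.

Multiplying the contributions: [kg] · [m²/s²]
Adding exponents of each base unit: kg: 1, m: 2, s: -2
SI base units of kinetic energy: kg·m²/s²

The claimed units kg·m²/s³ (exponents kg: 1, m: 2, s: -3) do not match the derived units kg·m²/s² (exponents kg: 1, m: 2, s: -2), so the claim is incorrect.

Answer: No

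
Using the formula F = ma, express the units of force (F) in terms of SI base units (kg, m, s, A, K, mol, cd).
Units of each symbol in F = ma:
  m (mass): kg
  a (acceleration): m/s²

Multiplying the contributions: [kg] · [m/s²]
Adding exponents of each base unit: kg: 1, m: 1, s: -2
SI base units of force: kg·m/s²

Answer: kg·m/s²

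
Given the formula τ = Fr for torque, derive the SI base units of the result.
Units of each symbol in τ = Fr:
  F (force): kg·m/s²
  r (lever arm): m

Multiplying the contributions: [kg·m/s²] · [m]
Adding exponents of each base unit: kg: 1, m: 2, s: -2
SI base units of torque: kg·m²/s²

Answer: kg·m²/s²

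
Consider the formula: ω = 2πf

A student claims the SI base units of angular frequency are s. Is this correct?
Units of each symbol in ω = 2πf:
  f (frequency): 1/s
  The factor 2π is dimensionless.

Multiplying the contributions: [1/s]
Adding exponents of each base unit: s: -1
SI base units of angular frequency: 1/s

The claimed units s (exponents s: 1) do not match the derived units 1/s (exponents s: -1), so the claim is incorrect.

Answer: No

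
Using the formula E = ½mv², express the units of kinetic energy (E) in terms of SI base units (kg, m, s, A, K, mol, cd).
Units of each symbol in E = ½mv²:
  m (mass): kg
  v (speed): m/s  → to the power 2, contributes m²/s²
  The factor ½ is dimensionless.

Multiplying the contributions: [kg] · [m²/s²]
Adding exponents of each base unit: kg: 1, m: 2, s: -2
SI base units of kinetic energy: kg·m²/s²

Answer: kg·m²/s²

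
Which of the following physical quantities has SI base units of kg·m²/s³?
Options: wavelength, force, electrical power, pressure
Checking the SI base units of each option:
  wavelength (λ = v/f): m  ✗
  force (F = ma): kg·m/s²  ✗
  electrical power (P = IV): kg·m²/s³  ✓ matches
  pressure (P = F/A): kg/(m·s²)  ✗

Only electrical power has units kg·m²/s³.

Answer: electrical power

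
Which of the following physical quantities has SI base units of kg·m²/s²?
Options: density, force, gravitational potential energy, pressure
Checking the SI base units of each option:
  density (ρ = m/V): kg/m³  ✗
  force (F = ma): kg·m/s²  ✗
  gravitational potential energy (U = -GMm/r): kg·m²/s²  ✓ matches
  pressure (P = F/A): kg/(m·s²)  ✗

Only gravitational potential energy has units kg·m²/s².

Answer: gravitational potential energy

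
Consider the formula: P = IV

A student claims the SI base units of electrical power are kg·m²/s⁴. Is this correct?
Units of each symbol in P = IV:
  I (current): A
  V (voltage, in volts): kg·m²/(s³·A)

Multiplying the contributions: [A] · [kg·m²/(s³·A)]
Adding exponents of each base unit: kg: 1, m: 2, s: -3
SI base units of electrical power: kg·m²/s³

The claimed units kg·m²/s⁴ (exponents kg: 1, m: 2, s: -4) do not match the derived units kg·m²/s³ (exponents kg: 1, m: 2, s: -3), so the claim is incorrect.

Answer: No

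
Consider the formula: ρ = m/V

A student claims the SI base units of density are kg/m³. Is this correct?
Units of each symbol in ρ = m/V:
  m (mass): kg
  V (volume): m³  → in the denominator, contributes 1/m³

Multiplying the contributions: [kg] · [1/m³]
Adding exponents of each base unit: kg: 1, m: -3
SI base units of density: kg/m³

The claimed units kg/m³ match the derived units, so the claim is correct.

Answer: Yes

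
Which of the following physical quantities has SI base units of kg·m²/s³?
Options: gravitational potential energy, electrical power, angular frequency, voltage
Checking the SI base units of each option:
  gravitational potential energy (U = -GMm/r): kg·m²/s²  ✗
  electrical power (P = IV): kg·m²/s³  ✓ matches
  angular frequency (ω = 2πf): 1/s  ✗
  voltage (V = IR): kg·m²/(s³·A)  ✗

Only electrical power has units kg·m²/s³.

Answer: electrical power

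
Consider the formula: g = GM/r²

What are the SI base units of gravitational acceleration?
Units of each symbol in g = GM/r²:
  G (gravitational constant): m³/(kg·s²)
  M (mass): kg
  r (distance): m  → to the power 2 in the denominator, contributes 1/m²

Multiplying the contributions: [m³/(kg·s²)] · [kg] · [1/m²]
Adding exponents of each base unit: m: 1, s: -2
SI base units of gravitational acceleration: m/s²

Answer: m/s²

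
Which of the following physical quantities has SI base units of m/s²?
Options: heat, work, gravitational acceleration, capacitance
Checking the SI base units of each option:
  heat (Q = mcΔT): kg·m²/s²  ✗
  work (W = Fd): kg·m²/s²  ✗
  gravitational acceleration (g = GM/r²): m/s²  ✓ matches
  capacitance (C = Q/V): s⁴·A²/(kg·m²)  ✗

Only gravitational acceleration has units m/s².

Answer: gravitational acceleration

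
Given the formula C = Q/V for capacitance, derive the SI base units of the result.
Units of each symbol in C = Q/V:
  Q (charge, in coulombs): s·A
  V (voltage, in volts): kg·m²/(s³·A)  → in the denominator, contributes s³·A/(kg·m²)

Multiplying the contributions: [s·A] · [s³·A/(kg·m²)]
Adding exponents of each base unit: kg: -1, m: -2, s: 4, A: 2
SI base units of capacitance: s⁴·A²/(kg·m²)

Answer: s⁴·A²/(kg·m²)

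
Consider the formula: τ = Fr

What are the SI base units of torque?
Units of each symbol in τ = Fr:
  F (force): kg·m/s²
  r (lever arm): m

Multiplying the contributions: [kg·m/s²] · [m]
Adding exponents of each base unit: kg: 1, m: 2, s: -2
SI base units of torque: kg·m²/s²

Answer: kg·m²/s²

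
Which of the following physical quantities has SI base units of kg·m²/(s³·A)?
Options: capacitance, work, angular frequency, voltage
Checking the SI base units of each option:
  capacitance (C = Q/V): s⁴·A²/(kg·m²)  ✗
  work (W = Fd): kg·m²/s²  ✗
  angular frequency (ω = 2πf): 1/s  ✗
  voltage (V = IR): kg·m²/(s³·A)  ✓ matches

Only voltage has units kg·m²/(s³·A).

Answer: voltage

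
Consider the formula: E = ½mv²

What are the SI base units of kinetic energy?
Units of each symbol in E = ½mv²:
  m (mass): kg
  v (speed): m/s  → to the power 2, contributes m²/s²
  The factor ½ is dimensionless.

Multiplying the contributions: [kg] · [m²/s²]
Adding exponents of each base unit: kg: 1, m: 2, s: -2
SI base units of kinetic energy: kg·m²/s²

Answer: kg·m²/s²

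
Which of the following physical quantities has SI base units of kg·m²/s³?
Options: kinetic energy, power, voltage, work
Checking the SI base units of each option:
  kinetic energy (E = ½mv²): kg·m²/s²  ✗
  power (P = W/t): kg·m²/s³  ✓ matches
  voltage (V = IR): kg·m²/(s³·A)  ✗
  work (W = Fd): kg·m²/s²  ✗

Only power has units kg·m²/s³.

Answer: power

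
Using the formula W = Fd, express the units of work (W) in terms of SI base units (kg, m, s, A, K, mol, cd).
Units of each symbol in W = Fd:
  F (force): kg·m/s²
  d (displacement): m

Multiplying the contributions: [kg·m/s²] · [m]
Adding exponents of each base unit: kg: 1, m: 2, s: -2
SI base units of work: kg·m²/s²

Answer: kg·m²/s²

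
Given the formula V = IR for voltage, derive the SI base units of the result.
Units of each symbol in V = IR:
  I (current): A
  R (resistance, in ohms): kg·m²/(s³·A²)

Multiplying the contributions: [A] · [kg·m²/(s³·A²)]
Adding exponents of each base unit: kg: 1, m: 2, s: -3, A: -1
SI base units of voltage: kg·m²/(s³·A)

Answer: kg·m²/(s³·A)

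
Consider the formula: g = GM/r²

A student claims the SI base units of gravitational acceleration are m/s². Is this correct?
Units of each symbol in g = GM/r²:
  G (gravitational constant): m³/(kg·s²)
  M (mass): kg
  r (distance): m  → to the power 2 in the denominator, contributes 1/m²

Multiplying the contributions: [m³/(kg·s²)] · [kg] · [1/m²]
Adding exponents of each base unit: m: 1, s: -2
SI base units of gravitational acceleration: m/s²

The claimed units m/s² match the derived units, so the claim is correct.

Answer: Yes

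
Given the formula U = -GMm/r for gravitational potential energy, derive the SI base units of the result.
Units of each symbol in U = -GMm/r:
  G (gravitational constant): m³/(kg·s²)
  M (mass): kg
  m (mass): kg
  r (distance): m  → in the denominator, contributes 1/m
  The minus sign does not affect the units.

Multiplying the contributions: [m³/(kg·s²)] · [kg] · [kg] · [1/m]
Adding exponents of each base unit: kg: 1, m: 2, s: -2
SI base units of gravitational potential energy: kg·m²/s²

Answer: kg·m²/s²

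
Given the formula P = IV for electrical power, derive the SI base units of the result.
Units of each symbol in P = IV:
  I (current): A
  V (voltage, in volts): kg·m²/(s³·A)

Multiplying the contributions: [A] · [kg·m²/(s³·A)]
Adding exponents of each base unit: kg: 1, m: 2, s: -3
SI base units of electrical power: kg·m²/s³

Answer: kg·m²/s³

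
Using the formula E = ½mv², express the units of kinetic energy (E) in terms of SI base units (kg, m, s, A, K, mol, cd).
Units of each symbol in E = ½mv²:
  m (mass): kg
  v (speed): m/s  → to the power 2, contributes m²/s²
  The factor ½ is dimensionless.

Multiplying the contributions: [kg] · [m²/s²]
Adding exponents of each base unit: kg: 1, m: 2, s: -2
SI base units of kinetic energy: kg·m²/s²

Answer: kg·m²/s²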